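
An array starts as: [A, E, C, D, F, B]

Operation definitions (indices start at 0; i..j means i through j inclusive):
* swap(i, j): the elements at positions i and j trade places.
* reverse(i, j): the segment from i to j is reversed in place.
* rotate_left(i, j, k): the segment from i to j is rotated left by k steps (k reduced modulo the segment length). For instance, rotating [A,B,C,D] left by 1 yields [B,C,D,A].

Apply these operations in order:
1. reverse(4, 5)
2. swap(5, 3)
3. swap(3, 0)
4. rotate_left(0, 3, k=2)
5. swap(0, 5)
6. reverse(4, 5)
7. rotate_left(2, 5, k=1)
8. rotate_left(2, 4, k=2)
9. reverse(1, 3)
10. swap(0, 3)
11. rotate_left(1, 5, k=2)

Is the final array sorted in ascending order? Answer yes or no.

Answer: no

Derivation:
After 1 (reverse(4, 5)): [A, E, C, D, B, F]
After 2 (swap(5, 3)): [A, E, C, F, B, D]
After 3 (swap(3, 0)): [F, E, C, A, B, D]
After 4 (rotate_left(0, 3, k=2)): [C, A, F, E, B, D]
After 5 (swap(0, 5)): [D, A, F, E, B, C]
After 6 (reverse(4, 5)): [D, A, F, E, C, B]
After 7 (rotate_left(2, 5, k=1)): [D, A, E, C, B, F]
After 8 (rotate_left(2, 4, k=2)): [D, A, B, E, C, F]
After 9 (reverse(1, 3)): [D, E, B, A, C, F]
After 10 (swap(0, 3)): [A, E, B, D, C, F]
After 11 (rotate_left(1, 5, k=2)): [A, D, C, F, E, B]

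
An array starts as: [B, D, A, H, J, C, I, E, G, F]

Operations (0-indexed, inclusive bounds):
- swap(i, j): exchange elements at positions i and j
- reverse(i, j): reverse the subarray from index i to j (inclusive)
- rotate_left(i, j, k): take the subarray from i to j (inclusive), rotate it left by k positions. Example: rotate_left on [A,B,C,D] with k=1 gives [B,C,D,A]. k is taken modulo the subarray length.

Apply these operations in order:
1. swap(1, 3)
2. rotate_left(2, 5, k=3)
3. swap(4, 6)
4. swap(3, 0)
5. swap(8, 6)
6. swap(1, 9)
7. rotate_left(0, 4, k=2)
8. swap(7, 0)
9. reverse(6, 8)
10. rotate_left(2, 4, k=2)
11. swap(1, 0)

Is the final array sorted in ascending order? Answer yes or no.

Answer: no

Derivation:
After 1 (swap(1, 3)): [B, H, A, D, J, C, I, E, G, F]
After 2 (rotate_left(2, 5, k=3)): [B, H, C, A, D, J, I, E, G, F]
After 3 (swap(4, 6)): [B, H, C, A, I, J, D, E, G, F]
After 4 (swap(3, 0)): [A, H, C, B, I, J, D, E, G, F]
After 5 (swap(8, 6)): [A, H, C, B, I, J, G, E, D, F]
After 6 (swap(1, 9)): [A, F, C, B, I, J, G, E, D, H]
After 7 (rotate_left(0, 4, k=2)): [C, B, I, A, F, J, G, E, D, H]
After 8 (swap(7, 0)): [E, B, I, A, F, J, G, C, D, H]
After 9 (reverse(6, 8)): [E, B, I, A, F, J, D, C, G, H]
After 10 (rotate_left(2, 4, k=2)): [E, B, F, I, A, J, D, C, G, H]
After 11 (swap(1, 0)): [B, E, F, I, A, J, D, C, G, H]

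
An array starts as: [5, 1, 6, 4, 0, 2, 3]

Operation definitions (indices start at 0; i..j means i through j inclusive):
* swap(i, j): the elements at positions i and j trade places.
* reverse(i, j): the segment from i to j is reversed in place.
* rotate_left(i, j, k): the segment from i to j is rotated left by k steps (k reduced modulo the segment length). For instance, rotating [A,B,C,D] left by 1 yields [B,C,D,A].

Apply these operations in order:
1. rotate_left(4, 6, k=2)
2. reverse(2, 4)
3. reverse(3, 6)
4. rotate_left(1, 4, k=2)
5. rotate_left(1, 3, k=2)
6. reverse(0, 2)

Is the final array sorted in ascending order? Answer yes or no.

After 1 (rotate_left(4, 6, k=2)): [5, 1, 6, 4, 3, 0, 2]
After 2 (reverse(2, 4)): [5, 1, 3, 4, 6, 0, 2]
After 3 (reverse(3, 6)): [5, 1, 3, 2, 0, 6, 4]
After 4 (rotate_left(1, 4, k=2)): [5, 2, 0, 1, 3, 6, 4]
After 5 (rotate_left(1, 3, k=2)): [5, 1, 2, 0, 3, 6, 4]
After 6 (reverse(0, 2)): [2, 1, 5, 0, 3, 6, 4]

Answer: no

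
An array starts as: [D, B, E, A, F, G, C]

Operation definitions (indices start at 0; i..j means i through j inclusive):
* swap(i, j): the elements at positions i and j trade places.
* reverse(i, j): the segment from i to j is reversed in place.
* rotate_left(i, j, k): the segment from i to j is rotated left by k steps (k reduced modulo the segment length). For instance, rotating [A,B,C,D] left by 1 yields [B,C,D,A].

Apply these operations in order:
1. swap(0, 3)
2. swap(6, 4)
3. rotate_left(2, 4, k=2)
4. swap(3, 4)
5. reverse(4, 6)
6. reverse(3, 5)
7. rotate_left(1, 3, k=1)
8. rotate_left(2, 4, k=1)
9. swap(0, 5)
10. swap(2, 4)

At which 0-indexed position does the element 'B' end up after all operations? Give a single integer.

Answer: 4

Derivation:
After 1 (swap(0, 3)): [A, B, E, D, F, G, C]
After 2 (swap(6, 4)): [A, B, E, D, C, G, F]
After 3 (rotate_left(2, 4, k=2)): [A, B, C, E, D, G, F]
After 4 (swap(3, 4)): [A, B, C, D, E, G, F]
After 5 (reverse(4, 6)): [A, B, C, D, F, G, E]
After 6 (reverse(3, 5)): [A, B, C, G, F, D, E]
After 7 (rotate_left(1, 3, k=1)): [A, C, G, B, F, D, E]
After 8 (rotate_left(2, 4, k=1)): [A, C, B, F, G, D, E]
After 9 (swap(0, 5)): [D, C, B, F, G, A, E]
After 10 (swap(2, 4)): [D, C, G, F, B, A, E]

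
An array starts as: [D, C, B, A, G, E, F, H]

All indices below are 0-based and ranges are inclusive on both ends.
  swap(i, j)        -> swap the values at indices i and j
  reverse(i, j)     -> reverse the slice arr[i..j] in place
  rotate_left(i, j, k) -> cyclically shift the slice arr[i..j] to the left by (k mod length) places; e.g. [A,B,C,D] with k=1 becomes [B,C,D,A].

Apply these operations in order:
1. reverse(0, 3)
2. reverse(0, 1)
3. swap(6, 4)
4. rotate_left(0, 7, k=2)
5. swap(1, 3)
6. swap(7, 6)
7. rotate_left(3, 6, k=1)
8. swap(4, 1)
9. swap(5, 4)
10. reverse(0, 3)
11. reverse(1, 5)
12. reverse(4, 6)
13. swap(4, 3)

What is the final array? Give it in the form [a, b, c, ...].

Answer: [G, E, A, D, C, F, H, B]

Derivation:
After 1 (reverse(0, 3)): [A, B, C, D, G, E, F, H]
After 2 (reverse(0, 1)): [B, A, C, D, G, E, F, H]
After 3 (swap(6, 4)): [B, A, C, D, F, E, G, H]
After 4 (rotate_left(0, 7, k=2)): [C, D, F, E, G, H, B, A]
After 5 (swap(1, 3)): [C, E, F, D, G, H, B, A]
After 6 (swap(7, 6)): [C, E, F, D, G, H, A, B]
After 7 (rotate_left(3, 6, k=1)): [C, E, F, G, H, A, D, B]
After 8 (swap(4, 1)): [C, H, F, G, E, A, D, B]
After 9 (swap(5, 4)): [C, H, F, G, A, E, D, B]
After 10 (reverse(0, 3)): [G, F, H, C, A, E, D, B]
After 11 (reverse(1, 5)): [G, E, A, C, H, F, D, B]
After 12 (reverse(4, 6)): [G, E, A, C, D, F, H, B]
After 13 (swap(4, 3)): [G, E, A, D, C, F, H, B]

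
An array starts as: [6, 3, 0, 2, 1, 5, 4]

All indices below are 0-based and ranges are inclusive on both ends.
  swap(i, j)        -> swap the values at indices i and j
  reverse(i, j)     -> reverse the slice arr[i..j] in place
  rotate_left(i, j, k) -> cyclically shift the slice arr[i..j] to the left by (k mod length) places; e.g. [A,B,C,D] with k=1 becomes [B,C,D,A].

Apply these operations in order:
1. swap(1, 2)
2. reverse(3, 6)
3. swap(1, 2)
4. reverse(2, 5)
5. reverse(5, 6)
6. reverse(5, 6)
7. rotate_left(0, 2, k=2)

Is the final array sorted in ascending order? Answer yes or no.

After 1 (swap(1, 2)): [6, 0, 3, 2, 1, 5, 4]
After 2 (reverse(3, 6)): [6, 0, 3, 4, 5, 1, 2]
After 3 (swap(1, 2)): [6, 3, 0, 4, 5, 1, 2]
After 4 (reverse(2, 5)): [6, 3, 1, 5, 4, 0, 2]
After 5 (reverse(5, 6)): [6, 3, 1, 5, 4, 2, 0]
After 6 (reverse(5, 6)): [6, 3, 1, 5, 4, 0, 2]
After 7 (rotate_left(0, 2, k=2)): [1, 6, 3, 5, 4, 0, 2]

Answer: no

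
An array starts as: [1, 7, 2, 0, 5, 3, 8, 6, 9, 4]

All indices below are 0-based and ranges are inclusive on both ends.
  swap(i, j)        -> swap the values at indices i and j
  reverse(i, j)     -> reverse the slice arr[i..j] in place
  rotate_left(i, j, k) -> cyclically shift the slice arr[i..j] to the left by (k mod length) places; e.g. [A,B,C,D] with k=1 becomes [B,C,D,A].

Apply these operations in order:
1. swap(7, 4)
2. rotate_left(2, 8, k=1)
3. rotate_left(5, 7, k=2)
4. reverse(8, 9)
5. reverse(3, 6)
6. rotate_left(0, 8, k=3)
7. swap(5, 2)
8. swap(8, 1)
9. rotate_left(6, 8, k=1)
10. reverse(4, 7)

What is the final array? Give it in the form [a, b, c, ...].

Answer: [8, 0, 4, 6, 9, 7, 3, 5, 1, 2]

Derivation:
After 1 (swap(7, 4)): [1, 7, 2, 0, 6, 3, 8, 5, 9, 4]
After 2 (rotate_left(2, 8, k=1)): [1, 7, 0, 6, 3, 8, 5, 9, 2, 4]
After 3 (rotate_left(5, 7, k=2)): [1, 7, 0, 6, 3, 9, 8, 5, 2, 4]
After 4 (reverse(8, 9)): [1, 7, 0, 6, 3, 9, 8, 5, 4, 2]
After 5 (reverse(3, 6)): [1, 7, 0, 8, 9, 3, 6, 5, 4, 2]
After 6 (rotate_left(0, 8, k=3)): [8, 9, 3, 6, 5, 4, 1, 7, 0, 2]
After 7 (swap(5, 2)): [8, 9, 4, 6, 5, 3, 1, 7, 0, 2]
After 8 (swap(8, 1)): [8, 0, 4, 6, 5, 3, 1, 7, 9, 2]
After 9 (rotate_left(6, 8, k=1)): [8, 0, 4, 6, 5, 3, 7, 9, 1, 2]
After 10 (reverse(4, 7)): [8, 0, 4, 6, 9, 7, 3, 5, 1, 2]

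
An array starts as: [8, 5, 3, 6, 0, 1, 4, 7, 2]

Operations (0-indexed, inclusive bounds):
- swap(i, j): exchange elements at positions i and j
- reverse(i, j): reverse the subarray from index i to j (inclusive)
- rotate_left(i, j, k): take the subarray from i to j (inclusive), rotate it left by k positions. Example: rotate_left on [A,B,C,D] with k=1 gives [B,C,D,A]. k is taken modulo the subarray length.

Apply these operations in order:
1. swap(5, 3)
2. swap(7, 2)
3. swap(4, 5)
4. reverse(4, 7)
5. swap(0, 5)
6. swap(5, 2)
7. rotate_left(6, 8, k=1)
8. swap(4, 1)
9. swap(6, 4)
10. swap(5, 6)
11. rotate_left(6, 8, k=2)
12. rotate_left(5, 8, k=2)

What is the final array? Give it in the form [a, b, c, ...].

After 1 (swap(5, 3)): [8, 5, 3, 1, 0, 6, 4, 7, 2]
After 2 (swap(7, 2)): [8, 5, 7, 1, 0, 6, 4, 3, 2]
After 3 (swap(4, 5)): [8, 5, 7, 1, 6, 0, 4, 3, 2]
After 4 (reverse(4, 7)): [8, 5, 7, 1, 3, 4, 0, 6, 2]
After 5 (swap(0, 5)): [4, 5, 7, 1, 3, 8, 0, 6, 2]
After 6 (swap(5, 2)): [4, 5, 8, 1, 3, 7, 0, 6, 2]
After 7 (rotate_left(6, 8, k=1)): [4, 5, 8, 1, 3, 7, 6, 2, 0]
After 8 (swap(4, 1)): [4, 3, 8, 1, 5, 7, 6, 2, 0]
After 9 (swap(6, 4)): [4, 3, 8, 1, 6, 7, 5, 2, 0]
After 10 (swap(5, 6)): [4, 3, 8, 1, 6, 5, 7, 2, 0]
After 11 (rotate_left(6, 8, k=2)): [4, 3, 8, 1, 6, 5, 0, 7, 2]
After 12 (rotate_left(5, 8, k=2)): [4, 3, 8, 1, 6, 7, 2, 5, 0]

Answer: [4, 3, 8, 1, 6, 7, 2, 5, 0]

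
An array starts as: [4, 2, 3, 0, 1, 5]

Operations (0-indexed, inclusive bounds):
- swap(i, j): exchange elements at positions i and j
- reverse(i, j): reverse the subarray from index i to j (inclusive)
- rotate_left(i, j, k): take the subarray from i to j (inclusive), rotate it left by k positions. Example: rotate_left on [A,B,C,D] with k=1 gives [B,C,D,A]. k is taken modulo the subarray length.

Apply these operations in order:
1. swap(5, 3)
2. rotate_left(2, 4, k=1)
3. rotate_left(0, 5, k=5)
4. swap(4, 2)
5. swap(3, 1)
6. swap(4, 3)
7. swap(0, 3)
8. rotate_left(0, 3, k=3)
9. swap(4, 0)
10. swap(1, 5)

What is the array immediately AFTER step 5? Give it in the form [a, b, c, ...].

Answer: [0, 5, 1, 4, 2, 3]

Derivation:
After 1 (swap(5, 3)): [4, 2, 3, 5, 1, 0]
After 2 (rotate_left(2, 4, k=1)): [4, 2, 5, 1, 3, 0]
After 3 (rotate_left(0, 5, k=5)): [0, 4, 2, 5, 1, 3]
After 4 (swap(4, 2)): [0, 4, 1, 5, 2, 3]
After 5 (swap(3, 1)): [0, 5, 1, 4, 2, 3]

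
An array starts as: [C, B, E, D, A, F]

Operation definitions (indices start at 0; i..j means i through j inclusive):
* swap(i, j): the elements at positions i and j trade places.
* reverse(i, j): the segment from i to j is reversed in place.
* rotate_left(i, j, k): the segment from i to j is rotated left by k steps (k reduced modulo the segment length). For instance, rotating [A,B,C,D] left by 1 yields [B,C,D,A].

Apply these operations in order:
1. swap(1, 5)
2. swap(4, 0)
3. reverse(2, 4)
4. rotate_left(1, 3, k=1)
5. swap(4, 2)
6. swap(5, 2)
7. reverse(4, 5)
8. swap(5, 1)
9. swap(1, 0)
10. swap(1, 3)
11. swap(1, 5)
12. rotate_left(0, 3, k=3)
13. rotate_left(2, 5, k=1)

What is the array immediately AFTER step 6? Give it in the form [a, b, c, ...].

Answer: [A, C, B, F, D, E]

Derivation:
After 1 (swap(1, 5)): [C, F, E, D, A, B]
After 2 (swap(4, 0)): [A, F, E, D, C, B]
After 3 (reverse(2, 4)): [A, F, C, D, E, B]
After 4 (rotate_left(1, 3, k=1)): [A, C, D, F, E, B]
After 5 (swap(4, 2)): [A, C, E, F, D, B]
After 6 (swap(5, 2)): [A, C, B, F, D, E]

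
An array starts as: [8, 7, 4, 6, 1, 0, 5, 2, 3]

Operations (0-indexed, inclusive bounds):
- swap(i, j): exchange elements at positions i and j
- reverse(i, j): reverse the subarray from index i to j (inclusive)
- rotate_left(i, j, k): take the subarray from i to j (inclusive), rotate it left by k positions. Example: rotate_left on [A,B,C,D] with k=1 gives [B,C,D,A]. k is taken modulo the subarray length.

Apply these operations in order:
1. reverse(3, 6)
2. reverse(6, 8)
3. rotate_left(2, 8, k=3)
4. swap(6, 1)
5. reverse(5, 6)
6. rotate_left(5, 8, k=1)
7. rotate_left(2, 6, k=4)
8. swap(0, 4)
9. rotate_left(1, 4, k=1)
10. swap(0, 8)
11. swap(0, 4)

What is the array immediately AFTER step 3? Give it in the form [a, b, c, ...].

Answer: [8, 7, 1, 3, 2, 6, 4, 5, 0]

Derivation:
After 1 (reverse(3, 6)): [8, 7, 4, 5, 0, 1, 6, 2, 3]
After 2 (reverse(6, 8)): [8, 7, 4, 5, 0, 1, 3, 2, 6]
After 3 (rotate_left(2, 8, k=3)): [8, 7, 1, 3, 2, 6, 4, 5, 0]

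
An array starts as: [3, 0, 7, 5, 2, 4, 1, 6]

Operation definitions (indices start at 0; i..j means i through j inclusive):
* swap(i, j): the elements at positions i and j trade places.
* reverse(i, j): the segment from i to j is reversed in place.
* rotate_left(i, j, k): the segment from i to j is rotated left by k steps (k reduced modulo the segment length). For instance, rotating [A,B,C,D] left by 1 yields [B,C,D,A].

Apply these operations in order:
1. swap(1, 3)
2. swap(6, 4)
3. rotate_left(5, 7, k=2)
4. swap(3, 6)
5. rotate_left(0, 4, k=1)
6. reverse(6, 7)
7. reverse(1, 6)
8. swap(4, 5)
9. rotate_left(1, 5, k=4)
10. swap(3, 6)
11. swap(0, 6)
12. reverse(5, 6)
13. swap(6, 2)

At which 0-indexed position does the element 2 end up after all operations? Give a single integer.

Answer: 6

Derivation:
After 1 (swap(1, 3)): [3, 5, 7, 0, 2, 4, 1, 6]
After 2 (swap(6, 4)): [3, 5, 7, 0, 1, 4, 2, 6]
After 3 (rotate_left(5, 7, k=2)): [3, 5, 7, 0, 1, 6, 4, 2]
After 4 (swap(3, 6)): [3, 5, 7, 4, 1, 6, 0, 2]
After 5 (rotate_left(0, 4, k=1)): [5, 7, 4, 1, 3, 6, 0, 2]
After 6 (reverse(6, 7)): [5, 7, 4, 1, 3, 6, 2, 0]
After 7 (reverse(1, 6)): [5, 2, 6, 3, 1, 4, 7, 0]
After 8 (swap(4, 5)): [5, 2, 6, 3, 4, 1, 7, 0]
After 9 (rotate_left(1, 5, k=4)): [5, 1, 2, 6, 3, 4, 7, 0]
After 10 (swap(3, 6)): [5, 1, 2, 7, 3, 4, 6, 0]
After 11 (swap(0, 6)): [6, 1, 2, 7, 3, 4, 5, 0]
After 12 (reverse(5, 6)): [6, 1, 2, 7, 3, 5, 4, 0]
After 13 (swap(6, 2)): [6, 1, 4, 7, 3, 5, 2, 0]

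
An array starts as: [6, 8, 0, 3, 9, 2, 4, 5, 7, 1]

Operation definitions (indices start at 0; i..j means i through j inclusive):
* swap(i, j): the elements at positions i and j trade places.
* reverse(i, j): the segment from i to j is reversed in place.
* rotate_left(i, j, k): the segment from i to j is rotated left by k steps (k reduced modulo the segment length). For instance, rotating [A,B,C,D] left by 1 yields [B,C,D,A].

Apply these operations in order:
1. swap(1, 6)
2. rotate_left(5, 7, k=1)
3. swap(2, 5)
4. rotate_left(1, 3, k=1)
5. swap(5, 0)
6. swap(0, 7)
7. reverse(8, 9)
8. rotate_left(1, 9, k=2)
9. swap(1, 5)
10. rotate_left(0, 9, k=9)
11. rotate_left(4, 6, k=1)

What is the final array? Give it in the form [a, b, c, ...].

After 1 (swap(1, 6)): [6, 4, 0, 3, 9, 2, 8, 5, 7, 1]
After 2 (rotate_left(5, 7, k=1)): [6, 4, 0, 3, 9, 8, 5, 2, 7, 1]
After 3 (swap(2, 5)): [6, 4, 8, 3, 9, 0, 5, 2, 7, 1]
After 4 (rotate_left(1, 3, k=1)): [6, 8, 3, 4, 9, 0, 5, 2, 7, 1]
After 5 (swap(5, 0)): [0, 8, 3, 4, 9, 6, 5, 2, 7, 1]
After 6 (swap(0, 7)): [2, 8, 3, 4, 9, 6, 5, 0, 7, 1]
After 7 (reverse(8, 9)): [2, 8, 3, 4, 9, 6, 5, 0, 1, 7]
After 8 (rotate_left(1, 9, k=2)): [2, 4, 9, 6, 5, 0, 1, 7, 8, 3]
After 9 (swap(1, 5)): [2, 0, 9, 6, 5, 4, 1, 7, 8, 3]
After 10 (rotate_left(0, 9, k=9)): [3, 2, 0, 9, 6, 5, 4, 1, 7, 8]
After 11 (rotate_left(4, 6, k=1)): [3, 2, 0, 9, 5, 4, 6, 1, 7, 8]

Answer: [3, 2, 0, 9, 5, 4, 6, 1, 7, 8]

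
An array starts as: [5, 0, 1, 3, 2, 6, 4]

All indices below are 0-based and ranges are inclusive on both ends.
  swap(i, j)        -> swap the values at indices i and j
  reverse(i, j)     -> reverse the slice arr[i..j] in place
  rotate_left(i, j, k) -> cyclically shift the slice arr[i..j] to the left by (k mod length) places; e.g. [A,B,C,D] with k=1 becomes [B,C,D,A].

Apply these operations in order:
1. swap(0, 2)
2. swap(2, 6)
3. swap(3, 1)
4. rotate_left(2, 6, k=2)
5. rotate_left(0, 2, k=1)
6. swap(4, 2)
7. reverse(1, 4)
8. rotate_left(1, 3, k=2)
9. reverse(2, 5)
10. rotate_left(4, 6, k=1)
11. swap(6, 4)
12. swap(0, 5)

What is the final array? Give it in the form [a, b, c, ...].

Answer: [0, 5, 4, 2, 6, 3, 1]

Derivation:
After 1 (swap(0, 2)): [1, 0, 5, 3, 2, 6, 4]
After 2 (swap(2, 6)): [1, 0, 4, 3, 2, 6, 5]
After 3 (swap(3, 1)): [1, 3, 4, 0, 2, 6, 5]
After 4 (rotate_left(2, 6, k=2)): [1, 3, 2, 6, 5, 4, 0]
After 5 (rotate_left(0, 2, k=1)): [3, 2, 1, 6, 5, 4, 0]
After 6 (swap(4, 2)): [3, 2, 5, 6, 1, 4, 0]
After 7 (reverse(1, 4)): [3, 1, 6, 5, 2, 4, 0]
After 8 (rotate_left(1, 3, k=2)): [3, 5, 1, 6, 2, 4, 0]
After 9 (reverse(2, 5)): [3, 5, 4, 2, 6, 1, 0]
After 10 (rotate_left(4, 6, k=1)): [3, 5, 4, 2, 1, 0, 6]
After 11 (swap(6, 4)): [3, 5, 4, 2, 6, 0, 1]
After 12 (swap(0, 5)): [0, 5, 4, 2, 6, 3, 1]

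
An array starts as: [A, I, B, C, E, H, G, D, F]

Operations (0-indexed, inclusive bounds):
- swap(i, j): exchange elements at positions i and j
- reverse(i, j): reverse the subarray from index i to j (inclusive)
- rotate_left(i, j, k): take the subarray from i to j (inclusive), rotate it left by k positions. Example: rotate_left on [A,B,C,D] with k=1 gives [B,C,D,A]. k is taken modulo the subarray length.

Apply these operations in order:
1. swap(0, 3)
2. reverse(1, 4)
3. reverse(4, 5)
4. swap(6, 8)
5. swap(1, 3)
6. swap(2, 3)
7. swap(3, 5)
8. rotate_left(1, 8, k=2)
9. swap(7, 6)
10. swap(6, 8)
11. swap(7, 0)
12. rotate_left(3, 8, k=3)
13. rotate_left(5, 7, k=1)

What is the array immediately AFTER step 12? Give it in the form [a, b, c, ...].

After 1 (swap(0, 3)): [C, I, B, A, E, H, G, D, F]
After 2 (reverse(1, 4)): [C, E, A, B, I, H, G, D, F]
After 3 (reverse(4, 5)): [C, E, A, B, H, I, G, D, F]
After 4 (swap(6, 8)): [C, E, A, B, H, I, F, D, G]
After 5 (swap(1, 3)): [C, B, A, E, H, I, F, D, G]
After 6 (swap(2, 3)): [C, B, E, A, H, I, F, D, G]
After 7 (swap(3, 5)): [C, B, E, I, H, A, F, D, G]
After 8 (rotate_left(1, 8, k=2)): [C, I, H, A, F, D, G, B, E]
After 9 (swap(7, 6)): [C, I, H, A, F, D, B, G, E]
After 10 (swap(6, 8)): [C, I, H, A, F, D, E, G, B]
After 11 (swap(7, 0)): [G, I, H, A, F, D, E, C, B]
After 12 (rotate_left(3, 8, k=3)): [G, I, H, E, C, B, A, F, D]

Answer: [G, I, H, E, C, B, A, F, D]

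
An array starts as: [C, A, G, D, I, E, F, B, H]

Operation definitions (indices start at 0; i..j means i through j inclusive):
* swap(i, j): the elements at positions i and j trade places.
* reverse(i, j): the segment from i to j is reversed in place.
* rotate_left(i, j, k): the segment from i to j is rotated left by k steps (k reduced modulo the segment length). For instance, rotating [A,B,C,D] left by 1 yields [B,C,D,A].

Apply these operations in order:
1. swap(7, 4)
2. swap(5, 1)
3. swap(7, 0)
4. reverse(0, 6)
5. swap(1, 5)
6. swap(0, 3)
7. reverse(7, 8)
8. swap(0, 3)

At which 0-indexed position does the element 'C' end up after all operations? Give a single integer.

After 1 (swap(7, 4)): [C, A, G, D, B, E, F, I, H]
After 2 (swap(5, 1)): [C, E, G, D, B, A, F, I, H]
After 3 (swap(7, 0)): [I, E, G, D, B, A, F, C, H]
After 4 (reverse(0, 6)): [F, A, B, D, G, E, I, C, H]
After 5 (swap(1, 5)): [F, E, B, D, G, A, I, C, H]
After 6 (swap(0, 3)): [D, E, B, F, G, A, I, C, H]
After 7 (reverse(7, 8)): [D, E, B, F, G, A, I, H, C]
After 8 (swap(0, 3)): [F, E, B, D, G, A, I, H, C]

Answer: 8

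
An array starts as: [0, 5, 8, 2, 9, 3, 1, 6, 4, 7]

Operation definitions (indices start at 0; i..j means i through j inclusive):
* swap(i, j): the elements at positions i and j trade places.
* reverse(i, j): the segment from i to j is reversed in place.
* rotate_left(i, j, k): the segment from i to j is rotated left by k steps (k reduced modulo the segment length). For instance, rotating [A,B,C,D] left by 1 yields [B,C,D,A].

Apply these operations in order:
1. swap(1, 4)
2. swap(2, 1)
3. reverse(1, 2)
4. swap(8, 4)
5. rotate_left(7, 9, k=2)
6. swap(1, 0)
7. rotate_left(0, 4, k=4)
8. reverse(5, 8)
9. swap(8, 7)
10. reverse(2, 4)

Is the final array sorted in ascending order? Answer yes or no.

After 1 (swap(1, 4)): [0, 9, 8, 2, 5, 3, 1, 6, 4, 7]
After 2 (swap(2, 1)): [0, 8, 9, 2, 5, 3, 1, 6, 4, 7]
After 3 (reverse(1, 2)): [0, 9, 8, 2, 5, 3, 1, 6, 4, 7]
After 4 (swap(8, 4)): [0, 9, 8, 2, 4, 3, 1, 6, 5, 7]
After 5 (rotate_left(7, 9, k=2)): [0, 9, 8, 2, 4, 3, 1, 7, 6, 5]
After 6 (swap(1, 0)): [9, 0, 8, 2, 4, 3, 1, 7, 6, 5]
After 7 (rotate_left(0, 4, k=4)): [4, 9, 0, 8, 2, 3, 1, 7, 6, 5]
After 8 (reverse(5, 8)): [4, 9, 0, 8, 2, 6, 7, 1, 3, 5]
After 9 (swap(8, 7)): [4, 9, 0, 8, 2, 6, 7, 3, 1, 5]
After 10 (reverse(2, 4)): [4, 9, 2, 8, 0, 6, 7, 3, 1, 5]

Answer: no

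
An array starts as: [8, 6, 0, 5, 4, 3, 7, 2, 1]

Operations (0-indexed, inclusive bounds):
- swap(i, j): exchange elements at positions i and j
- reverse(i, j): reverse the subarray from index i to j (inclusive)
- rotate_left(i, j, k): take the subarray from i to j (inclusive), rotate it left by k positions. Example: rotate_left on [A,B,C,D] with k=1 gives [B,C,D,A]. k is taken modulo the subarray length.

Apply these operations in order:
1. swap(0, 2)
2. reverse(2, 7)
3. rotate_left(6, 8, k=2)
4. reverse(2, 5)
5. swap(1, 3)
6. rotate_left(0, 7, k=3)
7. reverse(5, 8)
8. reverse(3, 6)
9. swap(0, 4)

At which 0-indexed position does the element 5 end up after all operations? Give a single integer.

Answer: 5

Derivation:
After 1 (swap(0, 2)): [0, 6, 8, 5, 4, 3, 7, 2, 1]
After 2 (reverse(2, 7)): [0, 6, 2, 7, 3, 4, 5, 8, 1]
After 3 (rotate_left(6, 8, k=2)): [0, 6, 2, 7, 3, 4, 1, 5, 8]
After 4 (reverse(2, 5)): [0, 6, 4, 3, 7, 2, 1, 5, 8]
After 5 (swap(1, 3)): [0, 3, 4, 6, 7, 2, 1, 5, 8]
After 6 (rotate_left(0, 7, k=3)): [6, 7, 2, 1, 5, 0, 3, 4, 8]
After 7 (reverse(5, 8)): [6, 7, 2, 1, 5, 8, 4, 3, 0]
After 8 (reverse(3, 6)): [6, 7, 2, 4, 8, 5, 1, 3, 0]
After 9 (swap(0, 4)): [8, 7, 2, 4, 6, 5, 1, 3, 0]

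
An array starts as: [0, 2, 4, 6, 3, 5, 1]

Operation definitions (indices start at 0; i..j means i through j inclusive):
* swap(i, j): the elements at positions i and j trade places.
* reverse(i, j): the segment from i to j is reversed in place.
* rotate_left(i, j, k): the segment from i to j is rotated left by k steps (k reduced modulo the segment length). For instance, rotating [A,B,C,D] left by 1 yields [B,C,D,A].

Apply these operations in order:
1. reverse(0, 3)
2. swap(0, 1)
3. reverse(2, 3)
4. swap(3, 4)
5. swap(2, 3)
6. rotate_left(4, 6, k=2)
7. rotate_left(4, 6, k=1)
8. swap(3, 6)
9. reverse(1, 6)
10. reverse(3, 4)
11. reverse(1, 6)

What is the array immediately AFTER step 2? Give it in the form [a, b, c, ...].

After 1 (reverse(0, 3)): [6, 4, 2, 0, 3, 5, 1]
After 2 (swap(0, 1)): [4, 6, 2, 0, 3, 5, 1]

Answer: [4, 6, 2, 0, 3, 5, 1]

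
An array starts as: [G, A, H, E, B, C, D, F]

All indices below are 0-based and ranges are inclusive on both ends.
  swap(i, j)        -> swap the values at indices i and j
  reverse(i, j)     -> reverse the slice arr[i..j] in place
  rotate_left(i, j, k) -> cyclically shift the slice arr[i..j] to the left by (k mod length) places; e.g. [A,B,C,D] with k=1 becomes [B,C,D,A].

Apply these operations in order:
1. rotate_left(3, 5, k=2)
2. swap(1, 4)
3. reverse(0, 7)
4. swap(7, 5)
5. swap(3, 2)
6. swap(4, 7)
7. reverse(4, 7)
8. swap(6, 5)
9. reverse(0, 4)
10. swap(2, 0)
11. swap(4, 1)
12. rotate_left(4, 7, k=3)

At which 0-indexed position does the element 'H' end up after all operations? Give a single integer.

After 1 (rotate_left(3, 5, k=2)): [G, A, H, C, E, B, D, F]
After 2 (swap(1, 4)): [G, E, H, C, A, B, D, F]
After 3 (reverse(0, 7)): [F, D, B, A, C, H, E, G]
After 4 (swap(7, 5)): [F, D, B, A, C, G, E, H]
After 5 (swap(3, 2)): [F, D, A, B, C, G, E, H]
After 6 (swap(4, 7)): [F, D, A, B, H, G, E, C]
After 7 (reverse(4, 7)): [F, D, A, B, C, E, G, H]
After 8 (swap(6, 5)): [F, D, A, B, C, G, E, H]
After 9 (reverse(0, 4)): [C, B, A, D, F, G, E, H]
After 10 (swap(2, 0)): [A, B, C, D, F, G, E, H]
After 11 (swap(4, 1)): [A, F, C, D, B, G, E, H]
After 12 (rotate_left(4, 7, k=3)): [A, F, C, D, H, B, G, E]

Answer: 4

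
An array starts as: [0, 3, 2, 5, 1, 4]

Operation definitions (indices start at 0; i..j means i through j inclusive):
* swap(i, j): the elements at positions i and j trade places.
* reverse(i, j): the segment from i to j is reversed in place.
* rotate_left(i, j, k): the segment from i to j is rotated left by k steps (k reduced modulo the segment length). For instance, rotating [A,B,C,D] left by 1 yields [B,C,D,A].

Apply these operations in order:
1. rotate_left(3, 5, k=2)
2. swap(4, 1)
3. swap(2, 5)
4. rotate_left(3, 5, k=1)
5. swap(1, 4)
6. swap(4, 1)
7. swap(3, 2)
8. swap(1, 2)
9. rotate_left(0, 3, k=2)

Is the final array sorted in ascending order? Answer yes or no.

After 1 (rotate_left(3, 5, k=2)): [0, 3, 2, 4, 5, 1]
After 2 (swap(4, 1)): [0, 5, 2, 4, 3, 1]
After 3 (swap(2, 5)): [0, 5, 1, 4, 3, 2]
After 4 (rotate_left(3, 5, k=1)): [0, 5, 1, 3, 2, 4]
After 5 (swap(1, 4)): [0, 2, 1, 3, 5, 4]
After 6 (swap(4, 1)): [0, 5, 1, 3, 2, 4]
After 7 (swap(3, 2)): [0, 5, 3, 1, 2, 4]
After 8 (swap(1, 2)): [0, 3, 5, 1, 2, 4]
After 9 (rotate_left(0, 3, k=2)): [5, 1, 0, 3, 2, 4]

Answer: no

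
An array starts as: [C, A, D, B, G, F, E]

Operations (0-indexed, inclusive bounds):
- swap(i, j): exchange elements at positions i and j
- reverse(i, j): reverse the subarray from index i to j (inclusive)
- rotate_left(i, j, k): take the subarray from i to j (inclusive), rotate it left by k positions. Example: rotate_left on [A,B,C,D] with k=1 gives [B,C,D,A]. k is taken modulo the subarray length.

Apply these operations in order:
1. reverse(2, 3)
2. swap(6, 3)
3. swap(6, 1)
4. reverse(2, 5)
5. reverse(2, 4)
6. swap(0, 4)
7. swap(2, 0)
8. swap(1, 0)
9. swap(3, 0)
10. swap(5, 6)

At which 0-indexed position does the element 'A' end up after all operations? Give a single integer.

Answer: 5

Derivation:
After 1 (reverse(2, 3)): [C, A, B, D, G, F, E]
After 2 (swap(6, 3)): [C, A, B, E, G, F, D]
After 3 (swap(6, 1)): [C, D, B, E, G, F, A]
After 4 (reverse(2, 5)): [C, D, F, G, E, B, A]
After 5 (reverse(2, 4)): [C, D, E, G, F, B, A]
After 6 (swap(0, 4)): [F, D, E, G, C, B, A]
After 7 (swap(2, 0)): [E, D, F, G, C, B, A]
After 8 (swap(1, 0)): [D, E, F, G, C, B, A]
After 9 (swap(3, 0)): [G, E, F, D, C, B, A]
After 10 (swap(5, 6)): [G, E, F, D, C, A, B]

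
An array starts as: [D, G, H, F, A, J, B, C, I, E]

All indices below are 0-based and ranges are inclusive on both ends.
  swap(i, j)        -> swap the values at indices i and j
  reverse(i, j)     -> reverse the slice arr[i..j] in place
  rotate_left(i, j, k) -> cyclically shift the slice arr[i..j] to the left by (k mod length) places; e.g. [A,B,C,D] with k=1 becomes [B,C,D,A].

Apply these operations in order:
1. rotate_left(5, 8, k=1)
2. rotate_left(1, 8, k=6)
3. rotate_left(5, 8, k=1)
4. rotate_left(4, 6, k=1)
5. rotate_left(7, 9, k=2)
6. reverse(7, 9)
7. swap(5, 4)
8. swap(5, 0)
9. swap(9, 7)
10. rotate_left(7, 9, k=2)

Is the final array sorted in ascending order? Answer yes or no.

After 1 (rotate_left(5, 8, k=1)): [D, G, H, F, A, B, C, I, J, E]
After 2 (rotate_left(1, 8, k=6)): [D, I, J, G, H, F, A, B, C, E]
After 3 (rotate_left(5, 8, k=1)): [D, I, J, G, H, A, B, C, F, E]
After 4 (rotate_left(4, 6, k=1)): [D, I, J, G, A, B, H, C, F, E]
After 5 (rotate_left(7, 9, k=2)): [D, I, J, G, A, B, H, E, C, F]
After 6 (reverse(7, 9)): [D, I, J, G, A, B, H, F, C, E]
After 7 (swap(5, 4)): [D, I, J, G, B, A, H, F, C, E]
After 8 (swap(5, 0)): [A, I, J, G, B, D, H, F, C, E]
After 9 (swap(9, 7)): [A, I, J, G, B, D, H, E, C, F]
After 10 (rotate_left(7, 9, k=2)): [A, I, J, G, B, D, H, F, E, C]

Answer: no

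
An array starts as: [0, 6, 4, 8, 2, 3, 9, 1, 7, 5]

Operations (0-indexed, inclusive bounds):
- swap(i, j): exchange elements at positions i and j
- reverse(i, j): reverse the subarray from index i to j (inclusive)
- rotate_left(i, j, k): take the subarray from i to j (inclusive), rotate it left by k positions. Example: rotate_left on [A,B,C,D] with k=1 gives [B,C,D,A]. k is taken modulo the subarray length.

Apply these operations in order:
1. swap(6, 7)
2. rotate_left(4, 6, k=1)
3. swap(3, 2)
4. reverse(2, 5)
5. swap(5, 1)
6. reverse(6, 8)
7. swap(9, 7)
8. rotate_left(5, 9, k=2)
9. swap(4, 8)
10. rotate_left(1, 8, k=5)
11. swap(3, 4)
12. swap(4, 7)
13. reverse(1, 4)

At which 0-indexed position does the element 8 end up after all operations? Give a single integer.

Answer: 2

Derivation:
After 1 (swap(6, 7)): [0, 6, 4, 8, 2, 3, 1, 9, 7, 5]
After 2 (rotate_left(4, 6, k=1)): [0, 6, 4, 8, 3, 1, 2, 9, 7, 5]
After 3 (swap(3, 2)): [0, 6, 8, 4, 3, 1, 2, 9, 7, 5]
After 4 (reverse(2, 5)): [0, 6, 1, 3, 4, 8, 2, 9, 7, 5]
After 5 (swap(5, 1)): [0, 8, 1, 3, 4, 6, 2, 9, 7, 5]
After 6 (reverse(6, 8)): [0, 8, 1, 3, 4, 6, 7, 9, 2, 5]
After 7 (swap(9, 7)): [0, 8, 1, 3, 4, 6, 7, 5, 2, 9]
After 8 (rotate_left(5, 9, k=2)): [0, 8, 1, 3, 4, 5, 2, 9, 6, 7]
After 9 (swap(4, 8)): [0, 8, 1, 3, 6, 5, 2, 9, 4, 7]
After 10 (rotate_left(1, 8, k=5)): [0, 2, 9, 4, 8, 1, 3, 6, 5, 7]
After 11 (swap(3, 4)): [0, 2, 9, 8, 4, 1, 3, 6, 5, 7]
After 12 (swap(4, 7)): [0, 2, 9, 8, 6, 1, 3, 4, 5, 7]
After 13 (reverse(1, 4)): [0, 6, 8, 9, 2, 1, 3, 4, 5, 7]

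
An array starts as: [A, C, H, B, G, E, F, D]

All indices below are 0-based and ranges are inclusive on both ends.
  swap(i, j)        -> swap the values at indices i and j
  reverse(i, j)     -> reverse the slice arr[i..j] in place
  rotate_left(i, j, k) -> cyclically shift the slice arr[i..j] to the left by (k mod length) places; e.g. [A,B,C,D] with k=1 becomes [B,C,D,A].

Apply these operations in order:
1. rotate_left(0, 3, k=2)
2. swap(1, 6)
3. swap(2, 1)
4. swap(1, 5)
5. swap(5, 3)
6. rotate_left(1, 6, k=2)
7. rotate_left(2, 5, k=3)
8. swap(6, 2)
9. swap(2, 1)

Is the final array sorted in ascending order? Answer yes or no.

After 1 (rotate_left(0, 3, k=2)): [H, B, A, C, G, E, F, D]
After 2 (swap(1, 6)): [H, F, A, C, G, E, B, D]
After 3 (swap(2, 1)): [H, A, F, C, G, E, B, D]
After 4 (swap(1, 5)): [H, E, F, C, G, A, B, D]
After 5 (swap(5, 3)): [H, E, F, A, G, C, B, D]
After 6 (rotate_left(1, 6, k=2)): [H, A, G, C, B, E, F, D]
After 7 (rotate_left(2, 5, k=3)): [H, A, E, G, C, B, F, D]
After 8 (swap(6, 2)): [H, A, F, G, C, B, E, D]
After 9 (swap(2, 1)): [H, F, A, G, C, B, E, D]

Answer: no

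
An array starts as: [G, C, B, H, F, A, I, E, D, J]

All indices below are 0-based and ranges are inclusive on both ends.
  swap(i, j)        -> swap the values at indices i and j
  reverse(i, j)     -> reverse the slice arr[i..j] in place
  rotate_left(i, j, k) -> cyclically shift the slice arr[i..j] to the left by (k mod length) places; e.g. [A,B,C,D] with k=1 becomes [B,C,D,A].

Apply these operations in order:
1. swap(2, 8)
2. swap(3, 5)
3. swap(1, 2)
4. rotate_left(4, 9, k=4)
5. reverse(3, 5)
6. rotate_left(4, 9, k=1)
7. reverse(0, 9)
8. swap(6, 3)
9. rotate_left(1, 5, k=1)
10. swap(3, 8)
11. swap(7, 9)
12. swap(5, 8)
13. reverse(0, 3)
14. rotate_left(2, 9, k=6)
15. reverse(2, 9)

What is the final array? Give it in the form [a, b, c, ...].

After 1 (swap(2, 8)): [G, C, D, H, F, A, I, E, B, J]
After 2 (swap(3, 5)): [G, C, D, A, F, H, I, E, B, J]
After 3 (swap(1, 2)): [G, D, C, A, F, H, I, E, B, J]
After 4 (rotate_left(4, 9, k=4)): [G, D, C, A, B, J, F, H, I, E]
After 5 (reverse(3, 5)): [G, D, C, J, B, A, F, H, I, E]
After 6 (rotate_left(4, 9, k=1)): [G, D, C, J, A, F, H, I, E, B]
After 7 (reverse(0, 9)): [B, E, I, H, F, A, J, C, D, G]
After 8 (swap(6, 3)): [B, E, I, J, F, A, H, C, D, G]
After 9 (rotate_left(1, 5, k=1)): [B, I, J, F, A, E, H, C, D, G]
After 10 (swap(3, 8)): [B, I, J, D, A, E, H, C, F, G]
After 11 (swap(7, 9)): [B, I, J, D, A, E, H, G, F, C]
After 12 (swap(5, 8)): [B, I, J, D, A, F, H, G, E, C]
After 13 (reverse(0, 3)): [D, J, I, B, A, F, H, G, E, C]
After 14 (rotate_left(2, 9, k=6)): [D, J, E, C, I, B, A, F, H, G]
After 15 (reverse(2, 9)): [D, J, G, H, F, A, B, I, C, E]

Answer: [D, J, G, H, F, A, B, I, C, E]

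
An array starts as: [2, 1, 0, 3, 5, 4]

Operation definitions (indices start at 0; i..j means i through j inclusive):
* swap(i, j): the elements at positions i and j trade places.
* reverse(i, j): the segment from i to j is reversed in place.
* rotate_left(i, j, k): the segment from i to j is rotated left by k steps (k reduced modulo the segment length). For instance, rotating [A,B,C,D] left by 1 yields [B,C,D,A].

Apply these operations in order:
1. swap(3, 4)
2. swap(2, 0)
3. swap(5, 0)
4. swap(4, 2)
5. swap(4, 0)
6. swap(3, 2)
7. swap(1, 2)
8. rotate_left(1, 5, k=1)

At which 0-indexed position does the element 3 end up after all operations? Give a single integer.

After 1 (swap(3, 4)): [2, 1, 0, 5, 3, 4]
After 2 (swap(2, 0)): [0, 1, 2, 5, 3, 4]
After 3 (swap(5, 0)): [4, 1, 2, 5, 3, 0]
After 4 (swap(4, 2)): [4, 1, 3, 5, 2, 0]
After 5 (swap(4, 0)): [2, 1, 3, 5, 4, 0]
After 6 (swap(3, 2)): [2, 1, 5, 3, 4, 0]
After 7 (swap(1, 2)): [2, 5, 1, 3, 4, 0]
After 8 (rotate_left(1, 5, k=1)): [2, 1, 3, 4, 0, 5]

Answer: 2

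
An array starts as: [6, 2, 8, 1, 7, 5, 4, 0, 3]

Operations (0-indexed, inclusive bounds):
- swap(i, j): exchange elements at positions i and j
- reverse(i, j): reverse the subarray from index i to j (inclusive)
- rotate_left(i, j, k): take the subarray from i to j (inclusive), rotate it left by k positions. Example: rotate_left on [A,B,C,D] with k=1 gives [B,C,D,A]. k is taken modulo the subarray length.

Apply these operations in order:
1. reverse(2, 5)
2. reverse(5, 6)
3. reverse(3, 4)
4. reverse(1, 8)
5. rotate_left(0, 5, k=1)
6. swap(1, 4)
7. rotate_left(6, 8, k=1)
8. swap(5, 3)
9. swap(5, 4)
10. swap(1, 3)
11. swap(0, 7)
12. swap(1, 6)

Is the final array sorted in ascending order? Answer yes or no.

Answer: no

Derivation:
After 1 (reverse(2, 5)): [6, 2, 5, 7, 1, 8, 4, 0, 3]
After 2 (reverse(5, 6)): [6, 2, 5, 7, 1, 4, 8, 0, 3]
After 3 (reverse(3, 4)): [6, 2, 5, 1, 7, 4, 8, 0, 3]
After 4 (reverse(1, 8)): [6, 3, 0, 8, 4, 7, 1, 5, 2]
After 5 (rotate_left(0, 5, k=1)): [3, 0, 8, 4, 7, 6, 1, 5, 2]
After 6 (swap(1, 4)): [3, 7, 8, 4, 0, 6, 1, 5, 2]
After 7 (rotate_left(6, 8, k=1)): [3, 7, 8, 4, 0, 6, 5, 2, 1]
After 8 (swap(5, 3)): [3, 7, 8, 6, 0, 4, 5, 2, 1]
After 9 (swap(5, 4)): [3, 7, 8, 6, 4, 0, 5, 2, 1]
After 10 (swap(1, 3)): [3, 6, 8, 7, 4, 0, 5, 2, 1]
After 11 (swap(0, 7)): [2, 6, 8, 7, 4, 0, 5, 3, 1]
After 12 (swap(1, 6)): [2, 5, 8, 7, 4, 0, 6, 3, 1]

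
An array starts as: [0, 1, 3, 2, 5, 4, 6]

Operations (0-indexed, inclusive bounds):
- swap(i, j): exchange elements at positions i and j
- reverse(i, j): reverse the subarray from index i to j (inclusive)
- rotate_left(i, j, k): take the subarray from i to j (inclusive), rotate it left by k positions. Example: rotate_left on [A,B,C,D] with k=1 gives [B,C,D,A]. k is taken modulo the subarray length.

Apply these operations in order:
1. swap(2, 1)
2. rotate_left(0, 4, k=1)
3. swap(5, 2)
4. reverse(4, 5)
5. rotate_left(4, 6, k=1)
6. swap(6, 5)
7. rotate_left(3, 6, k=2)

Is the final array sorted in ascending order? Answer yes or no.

Answer: no

Derivation:
After 1 (swap(2, 1)): [0, 3, 1, 2, 5, 4, 6]
After 2 (rotate_left(0, 4, k=1)): [3, 1, 2, 5, 0, 4, 6]
After 3 (swap(5, 2)): [3, 1, 4, 5, 0, 2, 6]
After 4 (reverse(4, 5)): [3, 1, 4, 5, 2, 0, 6]
After 5 (rotate_left(4, 6, k=1)): [3, 1, 4, 5, 0, 6, 2]
After 6 (swap(6, 5)): [3, 1, 4, 5, 0, 2, 6]
After 7 (rotate_left(3, 6, k=2)): [3, 1, 4, 2, 6, 5, 0]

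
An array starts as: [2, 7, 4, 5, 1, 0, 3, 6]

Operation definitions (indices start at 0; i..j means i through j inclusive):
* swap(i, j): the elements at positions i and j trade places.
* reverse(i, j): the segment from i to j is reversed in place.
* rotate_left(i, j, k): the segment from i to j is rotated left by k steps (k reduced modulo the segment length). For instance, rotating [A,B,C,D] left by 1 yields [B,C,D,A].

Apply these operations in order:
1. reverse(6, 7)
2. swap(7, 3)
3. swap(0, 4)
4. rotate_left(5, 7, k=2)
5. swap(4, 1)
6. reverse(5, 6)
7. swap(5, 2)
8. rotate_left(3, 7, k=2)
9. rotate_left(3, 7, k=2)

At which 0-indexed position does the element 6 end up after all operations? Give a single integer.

After 1 (reverse(6, 7)): [2, 7, 4, 5, 1, 0, 6, 3]
After 2 (swap(7, 3)): [2, 7, 4, 3, 1, 0, 6, 5]
After 3 (swap(0, 4)): [1, 7, 4, 3, 2, 0, 6, 5]
After 4 (rotate_left(5, 7, k=2)): [1, 7, 4, 3, 2, 5, 0, 6]
After 5 (swap(4, 1)): [1, 2, 4, 3, 7, 5, 0, 6]
After 6 (reverse(5, 6)): [1, 2, 4, 3, 7, 0, 5, 6]
After 7 (swap(5, 2)): [1, 2, 0, 3, 7, 4, 5, 6]
After 8 (rotate_left(3, 7, k=2)): [1, 2, 0, 4, 5, 6, 3, 7]
After 9 (rotate_left(3, 7, k=2)): [1, 2, 0, 6, 3, 7, 4, 5]

Answer: 3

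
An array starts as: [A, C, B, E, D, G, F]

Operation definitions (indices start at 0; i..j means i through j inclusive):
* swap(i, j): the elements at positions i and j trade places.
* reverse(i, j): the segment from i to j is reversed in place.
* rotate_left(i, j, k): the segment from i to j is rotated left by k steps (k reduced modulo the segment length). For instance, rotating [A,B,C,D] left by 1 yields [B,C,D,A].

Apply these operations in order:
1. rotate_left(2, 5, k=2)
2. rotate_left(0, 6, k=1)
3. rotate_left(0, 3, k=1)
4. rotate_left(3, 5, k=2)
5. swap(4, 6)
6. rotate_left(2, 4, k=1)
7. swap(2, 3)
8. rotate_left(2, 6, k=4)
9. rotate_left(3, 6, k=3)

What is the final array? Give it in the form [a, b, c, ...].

Answer: [D, G, C, E, A, F, B]

Derivation:
After 1 (rotate_left(2, 5, k=2)): [A, C, D, G, B, E, F]
After 2 (rotate_left(0, 6, k=1)): [C, D, G, B, E, F, A]
After 3 (rotate_left(0, 3, k=1)): [D, G, B, C, E, F, A]
After 4 (rotate_left(3, 5, k=2)): [D, G, B, F, C, E, A]
After 5 (swap(4, 6)): [D, G, B, F, A, E, C]
After 6 (rotate_left(2, 4, k=1)): [D, G, F, A, B, E, C]
After 7 (swap(2, 3)): [D, G, A, F, B, E, C]
After 8 (rotate_left(2, 6, k=4)): [D, G, C, A, F, B, E]
After 9 (rotate_left(3, 6, k=3)): [D, G, C, E, A, F, B]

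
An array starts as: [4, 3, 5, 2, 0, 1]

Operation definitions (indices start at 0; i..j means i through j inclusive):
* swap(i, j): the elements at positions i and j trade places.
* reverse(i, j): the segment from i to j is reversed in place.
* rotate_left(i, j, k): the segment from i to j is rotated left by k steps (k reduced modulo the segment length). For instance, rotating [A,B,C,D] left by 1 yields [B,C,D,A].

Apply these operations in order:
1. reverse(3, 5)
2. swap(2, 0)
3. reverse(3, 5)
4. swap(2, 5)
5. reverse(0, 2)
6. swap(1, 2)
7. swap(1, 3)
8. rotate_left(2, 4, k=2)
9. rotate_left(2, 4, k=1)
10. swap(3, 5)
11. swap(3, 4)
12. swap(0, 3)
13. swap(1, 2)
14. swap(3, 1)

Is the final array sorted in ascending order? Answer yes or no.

Answer: yes

Derivation:
After 1 (reverse(3, 5)): [4, 3, 5, 1, 0, 2]
After 2 (swap(2, 0)): [5, 3, 4, 1, 0, 2]
After 3 (reverse(3, 5)): [5, 3, 4, 2, 0, 1]
After 4 (swap(2, 5)): [5, 3, 1, 2, 0, 4]
After 5 (reverse(0, 2)): [1, 3, 5, 2, 0, 4]
After 6 (swap(1, 2)): [1, 5, 3, 2, 0, 4]
After 7 (swap(1, 3)): [1, 2, 3, 5, 0, 4]
After 8 (rotate_left(2, 4, k=2)): [1, 2, 0, 3, 5, 4]
After 9 (rotate_left(2, 4, k=1)): [1, 2, 3, 5, 0, 4]
After 10 (swap(3, 5)): [1, 2, 3, 4, 0, 5]
After 11 (swap(3, 4)): [1, 2, 3, 0, 4, 5]
After 12 (swap(0, 3)): [0, 2, 3, 1, 4, 5]
After 13 (swap(1, 2)): [0, 3, 2, 1, 4, 5]
After 14 (swap(3, 1)): [0, 1, 2, 3, 4, 5]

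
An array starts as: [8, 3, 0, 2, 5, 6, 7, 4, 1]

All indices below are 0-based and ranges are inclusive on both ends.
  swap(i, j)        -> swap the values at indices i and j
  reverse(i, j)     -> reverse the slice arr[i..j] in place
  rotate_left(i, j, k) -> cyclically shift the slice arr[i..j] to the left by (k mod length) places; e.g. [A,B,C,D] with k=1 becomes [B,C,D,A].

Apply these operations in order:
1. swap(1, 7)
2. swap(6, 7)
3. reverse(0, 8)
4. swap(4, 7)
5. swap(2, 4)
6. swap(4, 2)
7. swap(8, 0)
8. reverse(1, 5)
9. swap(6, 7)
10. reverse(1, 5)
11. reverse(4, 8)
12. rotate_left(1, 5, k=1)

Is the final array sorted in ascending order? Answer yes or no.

After 1 (swap(1, 7)): [8, 4, 0, 2, 5, 6, 7, 3, 1]
After 2 (swap(6, 7)): [8, 4, 0, 2, 5, 6, 3, 7, 1]
After 3 (reverse(0, 8)): [1, 7, 3, 6, 5, 2, 0, 4, 8]
After 4 (swap(4, 7)): [1, 7, 3, 6, 4, 2, 0, 5, 8]
After 5 (swap(2, 4)): [1, 7, 4, 6, 3, 2, 0, 5, 8]
After 6 (swap(4, 2)): [1, 7, 3, 6, 4, 2, 0, 5, 8]
After 7 (swap(8, 0)): [8, 7, 3, 6, 4, 2, 0, 5, 1]
After 8 (reverse(1, 5)): [8, 2, 4, 6, 3, 7, 0, 5, 1]
After 9 (swap(6, 7)): [8, 2, 4, 6, 3, 7, 5, 0, 1]
After 10 (reverse(1, 5)): [8, 7, 3, 6, 4, 2, 5, 0, 1]
After 11 (reverse(4, 8)): [8, 7, 3, 6, 1, 0, 5, 2, 4]
After 12 (rotate_left(1, 5, k=1)): [8, 3, 6, 1, 0, 7, 5, 2, 4]

Answer: no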